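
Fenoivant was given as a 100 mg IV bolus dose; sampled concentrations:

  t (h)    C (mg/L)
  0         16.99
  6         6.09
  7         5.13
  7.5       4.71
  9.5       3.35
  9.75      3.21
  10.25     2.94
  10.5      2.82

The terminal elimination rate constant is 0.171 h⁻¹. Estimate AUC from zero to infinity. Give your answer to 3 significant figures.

Trapezoidal AUC_0→10.5:
  [0→6]: (16.99+6.09)/2 × 6 = 69.24
  [6→7]: (6.09+5.13)/2 × 1 = 5.61
  [7→7.5]: (5.13+4.71)/2 × 0.5 = 2.46
  [7.5→9.5]: (4.71+3.35)/2 × 2 = 8.06
  [9.5→9.75]: (3.35+3.21)/2 × 0.25 = 0.82
  [9.75→10.25]: (3.21+2.94)/2 × 0.5 = 1.5375
  [10.25→10.5]: (2.94+2.82)/2 × 0.25 = 0.72
  Sum = 88.4475 mg/L·h
Extrapolated tail: C_last / k_e = 2.82 / 0.171 = 16.491
AUC_0→∞ = 88.4475 + 16.491 = 104.9385 mg/L·h

AUC = 105 mg/L·h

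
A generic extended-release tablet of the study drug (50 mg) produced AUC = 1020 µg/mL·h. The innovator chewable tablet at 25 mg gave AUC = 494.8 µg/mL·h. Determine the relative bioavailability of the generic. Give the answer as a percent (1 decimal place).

F_rel = (AUC_test/D_test) / (AUC_ref/D_ref)
      = (1020/50) / (494.8/25)
      = 20.4 / 19.792 = 1.0307 = 103.07%

F_rel = 103.1%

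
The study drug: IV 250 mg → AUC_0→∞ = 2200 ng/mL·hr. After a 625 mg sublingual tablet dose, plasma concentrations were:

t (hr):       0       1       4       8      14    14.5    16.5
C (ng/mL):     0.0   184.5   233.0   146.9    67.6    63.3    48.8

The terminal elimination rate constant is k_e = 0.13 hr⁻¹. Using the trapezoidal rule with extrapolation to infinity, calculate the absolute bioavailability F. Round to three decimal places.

Trapezoidal AUC_0→16.5 (sublingual tablet):
  [0→1]: (0.0+184.5)/2 × 1 = 92.25
  [1→4]: (184.5+233.0)/2 × 3 = 626.25
  [4→8]: (233.0+146.9)/2 × 4 = 759.8
  [8→14]: (146.9+67.6)/2 × 6 = 643.5
  [14→14.5]: (67.6+63.3)/2 × 0.5 = 32.725
  [14.5→16.5]: (63.3+48.8)/2 × 2 = 112.1
  Sum = 2266.625 ng/mL·hr
Tail: C_last/k_e = 48.8/0.13 = 375.385
AUC_0→∞ (sublingual tablet) = 2266.625 + 375.385 = 2642.01 ng/mL·hr
F = (AUC_ev/D_ev)/(AUC_iv/D_iv) = (2642.01/625)/(2200/250) = 4.227216/8.8 = 0.4804

F = 0.480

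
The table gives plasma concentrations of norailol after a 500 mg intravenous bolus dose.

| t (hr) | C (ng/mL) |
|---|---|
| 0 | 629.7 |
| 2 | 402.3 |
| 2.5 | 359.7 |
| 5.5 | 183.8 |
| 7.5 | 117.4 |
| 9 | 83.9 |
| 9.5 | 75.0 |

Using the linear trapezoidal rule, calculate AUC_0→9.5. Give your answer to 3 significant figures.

AUC = 2530 ng/mL·hr

Trapezoidal AUC_0→9.5:
  [0→2]: (629.7+402.3)/2 × 2 = 1032.0
  [2→2.5]: (402.3+359.7)/2 × 0.5 = 190.5
  [2.5→5.5]: (359.7+183.8)/2 × 3 = 815.25
  [5.5→7.5]: (183.8+117.4)/2 × 2 = 301.2
  [7.5→9]: (117.4+83.9)/2 × 1.5 = 150.975
  [9→9.5]: (83.9+75.0)/2 × 0.5 = 39.725
  Sum = 2529.65 ng/mL·hr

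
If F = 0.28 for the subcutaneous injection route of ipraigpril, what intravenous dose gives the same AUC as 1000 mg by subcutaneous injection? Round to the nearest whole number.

Systemic exposure from an extravascular dose = F × D_ev, so the equivalent IV dose is F × D_ev.
D_iv = F × D_ev = 0.28 × 1000 = 280 mg

D_iv = 280 mg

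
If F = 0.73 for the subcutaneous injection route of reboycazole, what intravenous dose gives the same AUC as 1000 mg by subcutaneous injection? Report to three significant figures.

D_iv = 730 mg

Systemic exposure from an extravascular dose = F × D_ev, so the equivalent IV dose is F × D_ev.
D_iv = F × D_ev = 0.73 × 1000 = 730 mg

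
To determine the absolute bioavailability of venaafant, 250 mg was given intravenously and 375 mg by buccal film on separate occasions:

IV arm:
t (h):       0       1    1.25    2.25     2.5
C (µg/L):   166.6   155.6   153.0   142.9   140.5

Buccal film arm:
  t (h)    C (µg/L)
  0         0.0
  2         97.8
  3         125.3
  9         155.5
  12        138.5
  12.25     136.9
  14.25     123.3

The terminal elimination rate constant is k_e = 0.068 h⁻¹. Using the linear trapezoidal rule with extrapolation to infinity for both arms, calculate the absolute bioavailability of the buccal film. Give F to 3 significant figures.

Trapezoidal AUC_0→2.5 (IV):
  [0→1]: (166.6+155.6)/2 × 1 = 161.1
  [1→1.25]: (155.6+153.0)/2 × 0.25 = 38.575
  [1.25→2.25]: (153.0+142.9)/2 × 1 = 147.95
  [2.25→2.5]: (142.9+140.5)/2 × 0.25 = 35.425
  Sum = 383.05 µg/L·h
IV tail: 140.5/0.068 = 2066.176; AUC_iv,0→∞ = 383.05 + 2066.176 = 2449.226 µg/L·h
Trapezoidal AUC_0→14.25 (buccal film):
  [0→2]: (0.0+97.8)/2 × 2 = 97.8
  [2→3]: (97.8+125.3)/2 × 1 = 111.55
  [3→9]: (125.3+155.5)/2 × 6 = 842.4
  [9→12]: (155.5+138.5)/2 × 3 = 441.0
  [12→12.25]: (138.5+136.9)/2 × 0.25 = 34.425
  [12.25→14.25]: (136.9+123.3)/2 × 2 = 260.2
  Sum = 1787.375 µg/L·h
buccal film tail: 123.3/0.068 = 1813.235; AUC_ev,0→∞ = 1787.375 + 1813.235 = 3600.61 µg/L·h
F = (AUC_ev/D_ev)/(AUC_iv/D_iv) = (3600.61/375)/(2449.226/250) = 9.60163/9.796904 = 0.9801

F = 0.980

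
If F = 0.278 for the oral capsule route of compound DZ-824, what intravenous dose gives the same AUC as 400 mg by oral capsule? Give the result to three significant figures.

Systemic exposure from an extravascular dose = F × D_ev, so the equivalent IV dose is F × D_ev.
D_iv = F × D_ev = 0.278 × 400 = 111.2 mg

D_iv = 111 mg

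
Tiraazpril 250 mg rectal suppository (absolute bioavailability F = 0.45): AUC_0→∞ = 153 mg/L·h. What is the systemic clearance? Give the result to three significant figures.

CL = 0.735 L/h

CL = F × Dose / AUC_0→∞
   = 0.45 × 250 / 153 = 0.735294 L/h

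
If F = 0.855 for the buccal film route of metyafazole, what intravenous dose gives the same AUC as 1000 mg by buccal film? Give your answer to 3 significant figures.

Systemic exposure from an extravascular dose = F × D_ev, so the equivalent IV dose is F × D_ev.
D_iv = F × D_ev = 0.855 × 1000 = 855 mg

D_iv = 855 mg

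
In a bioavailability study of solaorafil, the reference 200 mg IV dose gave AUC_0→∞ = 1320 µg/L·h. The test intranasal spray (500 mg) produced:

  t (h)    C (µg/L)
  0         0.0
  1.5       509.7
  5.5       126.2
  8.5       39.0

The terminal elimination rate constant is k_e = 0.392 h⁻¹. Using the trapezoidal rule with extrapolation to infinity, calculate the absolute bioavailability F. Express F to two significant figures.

F = 0.61

Trapezoidal AUC_0→8.5 (intranasal spray):
  [0→1.5]: (0.0+509.7)/2 × 1.5 = 382.275
  [1.5→5.5]: (509.7+126.2)/2 × 4 = 1271.8
  [5.5→8.5]: (126.2+39.0)/2 × 3 = 247.8
  Sum = 1901.875 µg/L·h
Tail: C_last/k_e = 39.0/0.392 = 99.490
AUC_0→∞ (intranasal spray) = 1901.875 + 99.490 = 2001.365 µg/L·h
F = (AUC_ev/D_ev)/(AUC_iv/D_iv) = (2001.365/500)/(1320/200) = 4.00273/6.6 = 0.6065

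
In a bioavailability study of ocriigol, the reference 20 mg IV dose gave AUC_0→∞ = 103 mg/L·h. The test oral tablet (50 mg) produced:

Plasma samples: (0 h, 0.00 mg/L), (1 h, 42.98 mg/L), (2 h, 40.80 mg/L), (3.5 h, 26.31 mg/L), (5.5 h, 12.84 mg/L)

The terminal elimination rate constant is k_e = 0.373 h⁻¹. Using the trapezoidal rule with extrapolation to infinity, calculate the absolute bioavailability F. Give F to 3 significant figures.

F = 0.727

Trapezoidal AUC_0→5.5 (oral tablet):
  [0→1]: (0.00+42.98)/2 × 1 = 21.49
  [1→2]: (42.98+40.80)/2 × 1 = 41.89
  [2→3.5]: (40.80+26.31)/2 × 1.5 = 50.3325
  [3.5→5.5]: (26.31+12.84)/2 × 2 = 39.15
  Sum = 152.8625 mg/L·h
Tail: C_last/k_e = 12.84/0.373 = 34.424
AUC_0→∞ (oral tablet) = 152.8625 + 34.424 = 187.2865 mg/L·h
F = (AUC_ev/D_ev)/(AUC_iv/D_iv) = (187.2865/50)/(103/20) = 3.74573/5.15 = 0.7273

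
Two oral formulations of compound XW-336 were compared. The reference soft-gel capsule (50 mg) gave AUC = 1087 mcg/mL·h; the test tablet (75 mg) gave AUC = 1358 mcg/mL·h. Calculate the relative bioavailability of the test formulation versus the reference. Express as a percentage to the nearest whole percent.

F_rel = 83%

F_rel = (AUC_test/D_test) / (AUC_ref/D_ref)
      = (1358/75) / (1087/50)
      = 18.1067 / 21.74 = 0.8329 = 83.29%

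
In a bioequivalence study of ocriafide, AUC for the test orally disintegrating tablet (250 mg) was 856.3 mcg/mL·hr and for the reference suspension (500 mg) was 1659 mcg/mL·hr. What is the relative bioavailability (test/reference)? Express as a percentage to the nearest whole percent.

F_rel = 103%

F_rel = (AUC_test/D_test) / (AUC_ref/D_ref)
      = (856.3/250) / (1659/500)
      = 3.4252 / 3.318 = 1.0323 = 103.23%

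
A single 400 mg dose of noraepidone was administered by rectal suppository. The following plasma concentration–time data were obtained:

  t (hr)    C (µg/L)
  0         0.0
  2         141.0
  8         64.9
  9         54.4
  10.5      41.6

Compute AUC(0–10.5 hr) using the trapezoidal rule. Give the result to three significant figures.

Trapezoidal AUC_0→10.5:
  [0→2]: (0.0+141.0)/2 × 2 = 141.0
  [2→8]: (141.0+64.9)/2 × 6 = 617.7
  [8→9]: (64.9+54.4)/2 × 1 = 59.65
  [9→10.5]: (54.4+41.6)/2 × 1.5 = 72.0
  Sum = 890.35 µg/L·hr

AUC = 890 µg/L·hr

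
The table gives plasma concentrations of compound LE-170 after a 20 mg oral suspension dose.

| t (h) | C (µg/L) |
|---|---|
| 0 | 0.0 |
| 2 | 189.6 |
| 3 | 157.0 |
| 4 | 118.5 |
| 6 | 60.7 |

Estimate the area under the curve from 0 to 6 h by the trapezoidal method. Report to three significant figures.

AUC = 680 µg/L·h

Trapezoidal AUC_0→6:
  [0→2]: (0.0+189.6)/2 × 2 = 189.6
  [2→3]: (189.6+157.0)/2 × 1 = 173.3
  [3→4]: (157.0+118.5)/2 × 1 = 137.75
  [4→6]: (118.5+60.7)/2 × 2 = 179.2
  Sum = 679.85 µg/L·h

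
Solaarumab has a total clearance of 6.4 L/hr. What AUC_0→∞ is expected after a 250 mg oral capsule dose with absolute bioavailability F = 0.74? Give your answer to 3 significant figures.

AUC = 28.9 mg/L·hr

AUC_0→∞ = F × Dose / CL
        = 0.74 × 250 / 6.4 = 28.90625 mg/L·hr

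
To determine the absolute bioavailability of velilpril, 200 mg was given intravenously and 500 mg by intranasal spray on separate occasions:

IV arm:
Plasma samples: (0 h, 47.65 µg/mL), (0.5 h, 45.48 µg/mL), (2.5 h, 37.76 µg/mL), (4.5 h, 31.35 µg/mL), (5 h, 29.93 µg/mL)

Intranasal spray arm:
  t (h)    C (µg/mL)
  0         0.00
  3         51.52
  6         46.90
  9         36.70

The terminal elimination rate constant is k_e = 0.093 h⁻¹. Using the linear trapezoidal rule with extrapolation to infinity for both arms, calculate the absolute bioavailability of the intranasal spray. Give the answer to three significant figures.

Trapezoidal AUC_0→5 (IV):
  [0→0.5]: (47.65+45.48)/2 × 0.5 = 23.2825
  [0.5→2.5]: (45.48+37.76)/2 × 2 = 83.24
  [2.5→4.5]: (37.76+31.35)/2 × 2 = 69.11
  [4.5→5]: (31.35+29.93)/2 × 0.5 = 15.32
  Sum = 190.9525 µg/mL·h
IV tail: 29.93/0.093 = 321.828; AUC_iv,0→∞ = 190.9525 + 321.828 = 512.7805 µg/mL·h
Trapezoidal AUC_0→9 (intranasal spray):
  [0→3]: (0.00+51.52)/2 × 3 = 77.28
  [3→6]: (51.52+46.90)/2 × 3 = 147.63
  [6→9]: (46.90+36.70)/2 × 3 = 125.4
  Sum = 350.31 µg/mL·h
intranasal spray tail: 36.70/0.093 = 394.624; AUC_ev,0→∞ = 350.31 + 394.624 = 744.934 µg/mL·h
F = (AUC_ev/D_ev)/(AUC_iv/D_iv) = (744.934/500)/(512.7805/200) = 1.489868/2.5639025 = 0.5811

F = 0.581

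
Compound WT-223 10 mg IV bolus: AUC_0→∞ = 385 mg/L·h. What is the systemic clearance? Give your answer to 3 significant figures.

CL = Dose_iv / AUC_0→∞
   = 10 / 385 = 0.025974 L/h

CL = 0.0260 L/h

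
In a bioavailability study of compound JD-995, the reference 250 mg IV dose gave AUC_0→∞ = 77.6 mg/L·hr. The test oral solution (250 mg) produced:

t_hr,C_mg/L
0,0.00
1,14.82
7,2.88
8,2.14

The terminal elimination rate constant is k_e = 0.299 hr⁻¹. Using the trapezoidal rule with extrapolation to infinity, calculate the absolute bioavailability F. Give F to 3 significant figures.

F = 0.904

Trapezoidal AUC_0→8 (oral solution):
  [0→1]: (0.00+14.82)/2 × 1 = 7.41
  [1→7]: (14.82+2.88)/2 × 6 = 53.1
  [7→8]: (2.88+2.14)/2 × 1 = 2.51
  Sum = 63.02 mg/L·hr
Tail: C_last/k_e = 2.14/0.299 = 7.157
AUC_0→∞ (oral solution) = 63.02 + 7.157 = 70.177 mg/L·hr
F = (AUC_ev/D_ev)/(AUC_iv/D_iv) = (70.177/250)/(77.6/250) = 0.280708/0.3104 = 0.9043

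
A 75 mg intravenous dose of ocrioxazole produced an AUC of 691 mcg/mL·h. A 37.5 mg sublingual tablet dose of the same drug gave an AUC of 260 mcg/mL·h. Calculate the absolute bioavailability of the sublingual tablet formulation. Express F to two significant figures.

F = 0.75

F = (AUC_ev / D_ev) / (AUC_iv / D_iv)
  = (260/37.5) / (691/75)
  = 6.93333 / 9.21333 = 0.7525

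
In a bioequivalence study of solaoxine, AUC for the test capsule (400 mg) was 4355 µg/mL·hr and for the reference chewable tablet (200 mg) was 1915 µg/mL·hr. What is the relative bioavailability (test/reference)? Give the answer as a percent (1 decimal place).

F_rel = (AUC_test/D_test) / (AUC_ref/D_ref)
      = (4355/400) / (1915/200)
      = 10.8875 / 9.575 = 1.1371 = 113.71%

F_rel = 113.7%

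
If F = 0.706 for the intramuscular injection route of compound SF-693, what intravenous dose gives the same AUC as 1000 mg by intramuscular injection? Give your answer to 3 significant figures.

D_iv = 706 mg

Systemic exposure from an extravascular dose = F × D_ev, so the equivalent IV dose is F × D_ev.
D_iv = F × D_ev = 0.706 × 1000 = 706 mg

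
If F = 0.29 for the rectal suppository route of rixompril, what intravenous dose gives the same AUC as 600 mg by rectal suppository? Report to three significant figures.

Systemic exposure from an extravascular dose = F × D_ev, so the equivalent IV dose is F × D_ev.
D_iv = F × D_ev = 0.29 × 600 = 174 mg

D_iv = 174 mg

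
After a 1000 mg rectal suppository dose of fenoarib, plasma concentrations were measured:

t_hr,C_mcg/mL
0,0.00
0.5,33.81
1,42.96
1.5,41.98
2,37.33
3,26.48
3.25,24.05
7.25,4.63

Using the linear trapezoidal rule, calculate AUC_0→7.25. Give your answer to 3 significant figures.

AUC = 164 mcg/mL·hr

Trapezoidal AUC_0→7.25:
  [0→0.5]: (0.00+33.81)/2 × 0.5 = 8.4525
  [0.5→1]: (33.81+42.96)/2 × 0.5 = 19.1925
  [1→1.5]: (42.96+41.98)/2 × 0.5 = 21.235
  [1.5→2]: (41.98+37.33)/2 × 0.5 = 19.8275
  [2→3]: (37.33+26.48)/2 × 1 = 31.905
  [3→3.25]: (26.48+24.05)/2 × 0.25 = 6.31625
  [3.25→7.25]: (24.05+4.63)/2 × 4 = 57.36
  Sum = 164.28875 mcg/mL·hr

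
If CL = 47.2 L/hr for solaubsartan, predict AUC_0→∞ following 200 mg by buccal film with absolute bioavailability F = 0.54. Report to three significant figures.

AUC = 2.29 mg/L·hr

AUC_0→∞ = F × Dose / CL
        = 0.54 × 200 / 47.2 = 2.28814 mg/L·hr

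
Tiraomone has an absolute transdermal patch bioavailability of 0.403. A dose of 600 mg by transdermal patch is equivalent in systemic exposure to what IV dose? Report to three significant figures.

D_iv = 242 mg

Systemic exposure from an extravascular dose = F × D_ev, so the equivalent IV dose is F × D_ev.
D_iv = F × D_ev = 0.403 × 600 = 241.8 mg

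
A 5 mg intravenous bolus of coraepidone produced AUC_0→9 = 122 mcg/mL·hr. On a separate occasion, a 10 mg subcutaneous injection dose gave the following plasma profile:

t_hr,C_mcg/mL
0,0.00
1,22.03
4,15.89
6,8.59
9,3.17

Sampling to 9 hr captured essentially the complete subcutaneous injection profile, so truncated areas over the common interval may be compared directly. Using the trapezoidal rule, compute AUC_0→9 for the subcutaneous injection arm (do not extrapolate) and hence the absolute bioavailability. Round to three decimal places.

Trapezoidal AUC_0→9 (subcutaneous injection):
  [0→1]: (0.00+22.03)/2 × 1 = 11.015
  [1→4]: (22.03+15.89)/2 × 3 = 56.88
  [4→6]: (15.89+8.59)/2 × 2 = 24.48
  [6→9]: (8.59+3.17)/2 × 3 = 17.64
  Sum = 110.015 mcg/mL·hr
F = (AUC_ev/D_ev)/(AUC_iv/D_iv) = (110.015/10)/(122/5) = 11.0015/24.4 = 0.4509

F = 0.451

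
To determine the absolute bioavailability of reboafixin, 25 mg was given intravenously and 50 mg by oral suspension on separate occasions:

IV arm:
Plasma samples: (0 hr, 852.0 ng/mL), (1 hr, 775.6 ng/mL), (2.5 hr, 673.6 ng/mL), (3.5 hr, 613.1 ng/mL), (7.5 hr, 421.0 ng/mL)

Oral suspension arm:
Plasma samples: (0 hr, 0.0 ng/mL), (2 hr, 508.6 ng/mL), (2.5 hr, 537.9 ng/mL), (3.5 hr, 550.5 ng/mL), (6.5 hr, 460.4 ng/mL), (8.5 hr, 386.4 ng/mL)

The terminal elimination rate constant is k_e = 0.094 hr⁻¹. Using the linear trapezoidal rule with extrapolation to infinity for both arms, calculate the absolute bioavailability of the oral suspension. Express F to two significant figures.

F = 0.43

Trapezoidal AUC_0→7.5 (IV):
  [0→1]: (852.0+775.6)/2 × 1 = 813.8
  [1→2.5]: (775.6+673.6)/2 × 1.5 = 1086.9
  [2.5→3.5]: (673.6+613.1)/2 × 1 = 643.35
  [3.5→7.5]: (613.1+421.0)/2 × 4 = 2068.2
  Sum = 4612.25 ng/mL·hr
IV tail: 421.0/0.094 = 4478.723; AUC_iv,0→∞ = 4612.25 + 4478.723 = 9090.973 ng/mL·hr
Trapezoidal AUC_0→8.5 (oral suspension):
  [0→2]: (0.0+508.6)/2 × 2 = 508.6
  [2→2.5]: (508.6+537.9)/2 × 0.5 = 261.625
  [2.5→3.5]: (537.9+550.5)/2 × 1 = 544.2
  [3.5→6.5]: (550.5+460.4)/2 × 3 = 1516.35
  [6.5→8.5]: (460.4+386.4)/2 × 2 = 846.8
  Sum = 3677.575 ng/mL·hr
oral suspension tail: 386.4/0.094 = 4110.638; AUC_ev,0→∞ = 3677.575 + 4110.638 = 7788.213 ng/mL·hr
F = (AUC_ev/D_ev)/(AUC_iv/D_iv) = (7788.213/50)/(9090.973/25) = 155.76426/363.63892 = 0.4283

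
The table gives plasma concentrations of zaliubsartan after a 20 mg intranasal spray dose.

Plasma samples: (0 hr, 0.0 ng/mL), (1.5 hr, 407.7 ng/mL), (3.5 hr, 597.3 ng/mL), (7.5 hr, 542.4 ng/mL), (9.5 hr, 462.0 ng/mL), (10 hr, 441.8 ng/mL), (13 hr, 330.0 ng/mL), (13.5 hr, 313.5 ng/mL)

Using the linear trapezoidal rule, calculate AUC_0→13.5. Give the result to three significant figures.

AUC = 6140 ng/mL·hr

Trapezoidal AUC_0→13.5:
  [0→1.5]: (0.0+407.7)/2 × 1.5 = 305.775
  [1.5→3.5]: (407.7+597.3)/2 × 2 = 1005.0
  [3.5→7.5]: (597.3+542.4)/2 × 4 = 2279.4
  [7.5→9.5]: (542.4+462.0)/2 × 2 = 1004.4
  [9.5→10]: (462.0+441.8)/2 × 0.5 = 225.95
  [10→13]: (441.8+330.0)/2 × 3 = 1157.7
  [13→13.5]: (330.0+313.5)/2 × 0.5 = 160.875
  Sum = 6139.1 ng/mL·hr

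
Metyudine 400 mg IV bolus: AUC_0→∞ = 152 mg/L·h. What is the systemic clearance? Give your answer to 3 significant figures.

CL = 2.63 L/h

CL = Dose_iv / AUC_0→∞
   = 400 / 152 = 2.63158 L/h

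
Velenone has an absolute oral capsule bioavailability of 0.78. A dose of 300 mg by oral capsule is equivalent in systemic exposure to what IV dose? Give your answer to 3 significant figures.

D_iv = 234 mg

Systemic exposure from an extravascular dose = F × D_ev, so the equivalent IV dose is F × D_ev.
D_iv = F × D_ev = 0.78 × 300 = 234 mg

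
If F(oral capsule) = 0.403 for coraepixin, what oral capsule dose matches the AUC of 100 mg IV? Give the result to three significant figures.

For equal systemic exposure: F × D_ev = D_iv
D_ev = D_iv / F = 100 / 0.403 = 248.139 mg

D_oral = 248 mg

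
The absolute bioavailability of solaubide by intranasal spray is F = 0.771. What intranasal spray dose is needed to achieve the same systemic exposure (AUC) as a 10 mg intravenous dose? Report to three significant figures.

For equal systemic exposure: F × D_ev = D_iv
D_ev = D_iv / F = 10 / 0.771 = 12.9702 mg

D_intranasal = 13.0 mg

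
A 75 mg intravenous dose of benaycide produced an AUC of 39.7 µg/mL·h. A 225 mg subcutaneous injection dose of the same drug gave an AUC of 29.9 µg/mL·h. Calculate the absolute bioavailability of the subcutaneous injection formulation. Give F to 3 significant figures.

F = (AUC_ev / D_ev) / (AUC_iv / D_iv)
  = (29.9/225) / (39.7/75)
  = 0.132889 / 0.529333 = 0.2510

F = 0.251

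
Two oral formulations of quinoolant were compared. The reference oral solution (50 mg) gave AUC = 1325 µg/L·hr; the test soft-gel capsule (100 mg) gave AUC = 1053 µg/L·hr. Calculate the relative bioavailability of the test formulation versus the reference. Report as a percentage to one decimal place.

F_rel = 39.7%

F_rel = (AUC_test/D_test) / (AUC_ref/D_ref)
      = (1053/100) / (1325/50)
      = 10.53 / 26.5 = 0.3974 = 39.74%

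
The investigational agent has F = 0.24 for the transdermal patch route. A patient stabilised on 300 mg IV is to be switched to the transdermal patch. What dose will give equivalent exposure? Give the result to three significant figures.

For equal systemic exposure: F × D_ev = D_iv
D_ev = D_iv / F = 300 / 0.24 = 1250 mg

D_transdermal = 1250 mg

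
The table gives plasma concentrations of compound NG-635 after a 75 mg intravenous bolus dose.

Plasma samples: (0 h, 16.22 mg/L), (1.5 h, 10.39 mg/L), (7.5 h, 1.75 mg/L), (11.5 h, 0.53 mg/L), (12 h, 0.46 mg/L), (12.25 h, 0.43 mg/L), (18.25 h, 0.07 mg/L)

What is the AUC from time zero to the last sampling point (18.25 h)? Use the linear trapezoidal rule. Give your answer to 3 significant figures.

Trapezoidal AUC_0→18.25:
  [0→1.5]: (16.22+10.39)/2 × 1.5 = 19.9575
  [1.5→7.5]: (10.39+1.75)/2 × 6 = 36.42
  [7.5→11.5]: (1.75+0.53)/2 × 4 = 4.56
  [11.5→12]: (0.53+0.46)/2 × 0.5 = 0.2475
  [12→12.25]: (0.46+0.43)/2 × 0.25 = 0.11125
  [12.25→18.25]: (0.43+0.07)/2 × 6 = 1.5
  Sum = 62.79625 mg/L·h

AUC = 62.8 mg/L·h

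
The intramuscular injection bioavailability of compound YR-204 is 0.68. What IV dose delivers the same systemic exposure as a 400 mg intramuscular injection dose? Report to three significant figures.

D_iv = 272 mg

Systemic exposure from an extravascular dose = F × D_ev, so the equivalent IV dose is F × D_ev.
D_iv = F × D_ev = 0.68 × 400 = 272 mg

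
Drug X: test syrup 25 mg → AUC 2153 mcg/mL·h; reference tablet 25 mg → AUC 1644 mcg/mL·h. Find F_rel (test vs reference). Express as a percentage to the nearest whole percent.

F_rel = (AUC_test/D_test) / (AUC_ref/D_ref)
      = (2153/25) / (1644/25)
      = 86.12 / 65.76 = 1.3096 = 130.96%

F_rel = 131%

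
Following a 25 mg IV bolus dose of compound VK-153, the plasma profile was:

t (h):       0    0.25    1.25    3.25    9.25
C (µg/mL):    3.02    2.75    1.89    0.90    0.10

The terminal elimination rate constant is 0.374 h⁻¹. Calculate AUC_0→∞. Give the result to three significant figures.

Trapezoidal AUC_0→9.25:
  [0→0.25]: (3.02+2.75)/2 × 0.25 = 0.72125
  [0.25→1.25]: (2.75+1.89)/2 × 1 = 2.32
  [1.25→3.25]: (1.89+0.90)/2 × 2 = 2.79
  [3.25→9.25]: (0.90+0.10)/2 × 6 = 3.0
  Sum = 8.83125 µg/mL·h
Extrapolated tail: C_last / k_e = 0.10 / 0.374 = 0.267
AUC_0→∞ = 8.83125 + 0.267 = 9.09825 µg/mL·h

AUC = 9.10 µg/mL·h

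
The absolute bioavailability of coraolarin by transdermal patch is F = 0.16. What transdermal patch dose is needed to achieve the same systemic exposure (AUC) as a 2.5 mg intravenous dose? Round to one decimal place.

D_transdermal = 15.6 mg

For equal systemic exposure: F × D_ev = D_iv
D_ev = D_iv / F = 2.5 / 0.16 = 15.625 mg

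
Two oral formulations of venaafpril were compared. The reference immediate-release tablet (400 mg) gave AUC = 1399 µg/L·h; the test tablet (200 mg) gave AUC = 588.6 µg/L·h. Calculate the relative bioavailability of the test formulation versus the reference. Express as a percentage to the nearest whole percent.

F_rel = (AUC_test/D_test) / (AUC_ref/D_ref)
      = (588.6/200) / (1399/400)
      = 2.943 / 3.4975 = 0.8415 = 84.15%

F_rel = 84%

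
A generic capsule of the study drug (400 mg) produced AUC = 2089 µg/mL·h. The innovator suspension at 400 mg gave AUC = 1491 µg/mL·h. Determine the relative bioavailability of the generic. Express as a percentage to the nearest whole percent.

F_rel = (AUC_test/D_test) / (AUC_ref/D_ref)
      = (2089/400) / (1491/400)
      = 5.2225 / 3.7275 = 1.4011 = 140.11%

F_rel = 140%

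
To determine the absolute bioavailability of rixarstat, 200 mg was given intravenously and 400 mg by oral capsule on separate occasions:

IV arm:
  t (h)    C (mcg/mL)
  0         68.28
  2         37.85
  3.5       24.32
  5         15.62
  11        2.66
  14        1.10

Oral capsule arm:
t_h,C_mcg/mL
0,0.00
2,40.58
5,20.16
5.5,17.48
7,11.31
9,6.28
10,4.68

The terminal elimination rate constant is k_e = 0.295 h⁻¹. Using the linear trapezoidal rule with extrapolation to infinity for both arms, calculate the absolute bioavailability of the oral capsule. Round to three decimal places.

F = 0.408

Trapezoidal AUC_0→14 (IV):
  [0→2]: (68.28+37.85)/2 × 2 = 106.13
  [2→3.5]: (37.85+24.32)/2 × 1.5 = 46.6275
  [3.5→5]: (24.32+15.62)/2 × 1.5 = 29.955
  [5→11]: (15.62+2.66)/2 × 6 = 54.84
  [11→14]: (2.66+1.10)/2 × 3 = 5.64
  Sum = 243.1925 mcg/mL·h
IV tail: 1.10/0.295 = 3.729; AUC_iv,0→∞ = 243.1925 + 3.729 = 246.9215 mcg/mL·h
Trapezoidal AUC_0→10 (oral capsule):
  [0→2]: (0.00+40.58)/2 × 2 = 40.58
  [2→5]: (40.58+20.16)/2 × 3 = 91.11
  [5→5.5]: (20.16+17.48)/2 × 0.5 = 9.41
  [5.5→7]: (17.48+11.31)/2 × 1.5 = 21.5925
  [7→9]: (11.31+6.28)/2 × 2 = 17.59
  [9→10]: (6.28+4.68)/2 × 1 = 5.48
  Sum = 185.7625 mcg/mL·h
oral capsule tail: 4.68/0.295 = 15.864; AUC_ev,0→∞ = 185.7625 + 15.864 = 201.6265 mcg/mL·h
F = (AUC_ev/D_ev)/(AUC_iv/D_iv) = (201.6265/400)/(246.9215/200) = 0.50406625/1.2346075 = 0.4083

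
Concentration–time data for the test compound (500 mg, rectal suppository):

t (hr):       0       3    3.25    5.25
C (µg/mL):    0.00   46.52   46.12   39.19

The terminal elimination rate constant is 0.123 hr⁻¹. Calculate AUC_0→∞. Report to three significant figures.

AUC = 485 µg/mL·hr

Trapezoidal AUC_0→5.25:
  [0→3]: (0.00+46.52)/2 × 3 = 69.78
  [3→3.25]: (46.52+46.12)/2 × 0.25 = 11.58
  [3.25→5.25]: (46.12+39.19)/2 × 2 = 85.31
  Sum = 166.67 µg/mL·hr
Extrapolated tail: C_last / k_e = 39.19 / 0.123 = 318.618
AUC_0→∞ = 166.67 + 318.618 = 485.288 µg/mL·hr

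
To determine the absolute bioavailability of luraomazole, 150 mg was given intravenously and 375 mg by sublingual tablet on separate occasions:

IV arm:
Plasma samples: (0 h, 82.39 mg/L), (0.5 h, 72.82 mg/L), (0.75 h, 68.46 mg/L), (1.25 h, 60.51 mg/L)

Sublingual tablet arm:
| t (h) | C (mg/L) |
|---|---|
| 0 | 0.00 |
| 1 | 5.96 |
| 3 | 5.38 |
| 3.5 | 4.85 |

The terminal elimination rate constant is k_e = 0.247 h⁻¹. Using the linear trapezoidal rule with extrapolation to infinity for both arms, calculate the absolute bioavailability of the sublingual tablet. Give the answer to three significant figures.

Trapezoidal AUC_0→1.25 (IV):
  [0→0.5]: (82.39+72.82)/2 × 0.5 = 38.8025
  [0.5→0.75]: (72.82+68.46)/2 × 0.25 = 17.66
  [0.75→1.25]: (68.46+60.51)/2 × 0.5 = 32.2425
  Sum = 88.705 mg/L·h
IV tail: 60.51/0.247 = 244.980; AUC_iv,0→∞ = 88.705 + 244.980 = 333.685 mg/L·h
Trapezoidal AUC_0→3.5 (sublingual tablet):
  [0→1]: (0.00+5.96)/2 × 1 = 2.98
  [1→3]: (5.96+5.38)/2 × 2 = 11.34
  [3→3.5]: (5.38+4.85)/2 × 0.5 = 2.5575
  Sum = 16.8775 mg/L·h
sublingual tablet tail: 4.85/0.247 = 19.636; AUC_ev,0→∞ = 16.8775 + 19.636 = 36.5135 mg/L·h
F = (AUC_ev/D_ev)/(AUC_iv/D_iv) = (36.5135/375)/(333.685/150) = 0.0973693/2.22457 = 0.0438

F = 0.0438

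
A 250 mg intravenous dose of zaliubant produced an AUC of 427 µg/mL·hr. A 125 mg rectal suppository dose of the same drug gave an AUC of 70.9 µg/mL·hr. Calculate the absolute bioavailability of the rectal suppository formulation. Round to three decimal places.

F = 0.332

F = (AUC_ev / D_ev) / (AUC_iv / D_iv)
  = (70.9/125) / (427/250)
  = 0.5672 / 1.708 = 0.3321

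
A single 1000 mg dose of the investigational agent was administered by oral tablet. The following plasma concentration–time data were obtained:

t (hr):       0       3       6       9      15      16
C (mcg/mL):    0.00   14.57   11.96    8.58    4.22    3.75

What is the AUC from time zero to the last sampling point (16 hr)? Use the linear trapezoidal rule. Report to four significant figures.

Trapezoidal AUC_0→16:
  [0→3]: (0.00+14.57)/2 × 3 = 21.855
  [3→6]: (14.57+11.96)/2 × 3 = 39.795
  [6→9]: (11.96+8.58)/2 × 3 = 30.81
  [9→15]: (8.58+4.22)/2 × 6 = 38.4
  [15→16]: (4.22+3.75)/2 × 1 = 3.985
  Sum = 134.845 mcg/mL·hr

AUC = 134.8 mcg/mL·hr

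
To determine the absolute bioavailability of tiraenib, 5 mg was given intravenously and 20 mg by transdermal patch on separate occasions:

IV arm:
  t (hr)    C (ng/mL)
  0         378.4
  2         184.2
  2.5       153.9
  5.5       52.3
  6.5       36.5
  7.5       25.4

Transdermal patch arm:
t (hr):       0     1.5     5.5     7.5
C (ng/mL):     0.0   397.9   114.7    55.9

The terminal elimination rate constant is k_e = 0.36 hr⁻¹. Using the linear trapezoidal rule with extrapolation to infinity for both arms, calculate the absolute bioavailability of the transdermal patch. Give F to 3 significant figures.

F = 0.374

Trapezoidal AUC_0→7.5 (IV):
  [0→2]: (378.4+184.2)/2 × 2 = 562.6
  [2→2.5]: (184.2+153.9)/2 × 0.5 = 84.525
  [2.5→5.5]: (153.9+52.3)/2 × 3 = 309.3
  [5.5→6.5]: (52.3+36.5)/2 × 1 = 44.4
  [6.5→7.5]: (36.5+25.4)/2 × 1 = 30.95
  Sum = 1031.775 ng/mL·hr
IV tail: 25.4/0.36 = 70.556; AUC_iv,0→∞ = 1031.775 + 70.556 = 1102.331 ng/mL·hr
Trapezoidal AUC_0→7.5 (transdermal patch):
  [0→1.5]: (0.0+397.9)/2 × 1.5 = 298.425
  [1.5→5.5]: (397.9+114.7)/2 × 4 = 1025.2
  [5.5→7.5]: (114.7+55.9)/2 × 2 = 170.6
  Sum = 1494.225 ng/mL·hr
transdermal patch tail: 55.9/0.36 = 155.278; AUC_ev,0→∞ = 1494.225 + 155.278 = 1649.503 ng/mL·hr
F = (AUC_ev/D_ev)/(AUC_iv/D_iv) = (1649.503/20)/(1102.331/5) = 82.47515/220.4662 = 0.3741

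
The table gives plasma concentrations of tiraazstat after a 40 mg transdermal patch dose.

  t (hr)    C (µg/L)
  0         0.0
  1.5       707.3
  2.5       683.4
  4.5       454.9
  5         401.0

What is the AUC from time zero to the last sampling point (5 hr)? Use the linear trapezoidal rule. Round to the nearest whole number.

AUC = 2578 µg/L·hr

Trapezoidal AUC_0→5:
  [0→1.5]: (0.0+707.3)/2 × 1.5 = 530.475
  [1.5→2.5]: (707.3+683.4)/2 × 1 = 695.35
  [2.5→4.5]: (683.4+454.9)/2 × 2 = 1138.3
  [4.5→5]: (454.9+401.0)/2 × 0.5 = 213.975
  Sum = 2578.1 µg/L·hr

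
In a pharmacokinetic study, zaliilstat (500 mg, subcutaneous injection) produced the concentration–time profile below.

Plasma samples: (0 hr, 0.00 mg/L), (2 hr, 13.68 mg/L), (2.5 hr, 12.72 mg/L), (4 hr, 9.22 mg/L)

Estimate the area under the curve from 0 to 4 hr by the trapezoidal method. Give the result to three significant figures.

AUC = 36.7 mg/L·hr

Trapezoidal AUC_0→4:
  [0→2]: (0.00+13.68)/2 × 2 = 13.68
  [2→2.5]: (13.68+12.72)/2 × 0.5 = 6.6
  [2.5→4]: (12.72+9.22)/2 × 1.5 = 16.455
  Sum = 36.735 mg/L·hr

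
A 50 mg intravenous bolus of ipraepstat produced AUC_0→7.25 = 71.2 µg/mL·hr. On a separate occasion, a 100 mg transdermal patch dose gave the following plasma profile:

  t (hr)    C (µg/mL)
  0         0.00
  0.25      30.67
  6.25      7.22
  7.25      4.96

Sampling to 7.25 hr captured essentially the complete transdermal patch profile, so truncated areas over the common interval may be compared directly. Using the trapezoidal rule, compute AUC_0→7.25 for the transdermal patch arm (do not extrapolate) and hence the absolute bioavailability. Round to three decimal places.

F = 0.868

Trapezoidal AUC_0→7.25 (transdermal patch):
  [0→0.25]: (0.00+30.67)/2 × 0.25 = 3.83375
  [0.25→6.25]: (30.67+7.22)/2 × 6 = 113.67
  [6.25→7.25]: (7.22+4.96)/2 × 1 = 6.09
  Sum = 123.59375 µg/mL·hr
F = (AUC_ev/D_ev)/(AUC_iv/D_iv) = (123.59375/100)/(71.2/50) = 1.2359375/1.424 = 0.8679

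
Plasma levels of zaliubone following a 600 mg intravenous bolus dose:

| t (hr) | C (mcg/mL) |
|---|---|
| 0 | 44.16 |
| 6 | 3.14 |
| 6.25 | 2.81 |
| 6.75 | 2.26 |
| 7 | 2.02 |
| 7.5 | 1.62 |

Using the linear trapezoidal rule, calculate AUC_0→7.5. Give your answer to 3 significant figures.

Trapezoidal AUC_0→7.5:
  [0→6]: (44.16+3.14)/2 × 6 = 141.9
  [6→6.25]: (3.14+2.81)/2 × 0.25 = 0.74375
  [6.25→6.75]: (2.81+2.26)/2 × 0.5 = 1.2675
  [6.75→7]: (2.26+2.02)/2 × 0.25 = 0.535
  [7→7.5]: (2.02+1.62)/2 × 0.5 = 0.91
  Sum = 145.35625 mcg/mL·hr

AUC = 145 mcg/mL·hr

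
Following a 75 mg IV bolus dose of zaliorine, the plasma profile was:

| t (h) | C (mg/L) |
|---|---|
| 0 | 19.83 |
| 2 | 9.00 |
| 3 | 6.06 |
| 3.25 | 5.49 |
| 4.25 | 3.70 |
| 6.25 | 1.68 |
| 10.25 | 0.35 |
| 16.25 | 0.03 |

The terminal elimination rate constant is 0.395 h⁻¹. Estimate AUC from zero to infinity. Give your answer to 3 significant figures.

Trapezoidal AUC_0→16.25:
  [0→2]: (19.83+9.00)/2 × 2 = 28.83
  [2→3]: (9.00+6.06)/2 × 1 = 7.53
  [3→3.25]: (6.06+5.49)/2 × 0.25 = 1.44375
  [3.25→4.25]: (5.49+3.70)/2 × 1 = 4.595
  [4.25→6.25]: (3.70+1.68)/2 × 2 = 5.38
  [6.25→10.25]: (1.68+0.35)/2 × 4 = 4.06
  [10.25→16.25]: (0.35+0.03)/2 × 6 = 1.14
  Sum = 52.97875 mg/L·h
Extrapolated tail: C_last / k_e = 0.03 / 0.395 = 0.076
AUC_0→∞ = 52.97875 + 0.076 = 53.05475 mg/L·h

AUC = 53.1 mg/L·h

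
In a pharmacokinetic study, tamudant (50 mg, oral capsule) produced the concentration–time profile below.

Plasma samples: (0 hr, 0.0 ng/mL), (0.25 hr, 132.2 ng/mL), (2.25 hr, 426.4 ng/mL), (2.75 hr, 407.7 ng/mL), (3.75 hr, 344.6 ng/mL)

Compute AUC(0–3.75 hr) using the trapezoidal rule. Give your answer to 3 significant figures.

Trapezoidal AUC_0→3.75:
  [0→0.25]: (0.0+132.2)/2 × 0.25 = 16.525
  [0.25→2.25]: (132.2+426.4)/2 × 2 = 558.6
  [2.25→2.75]: (426.4+407.7)/2 × 0.5 = 208.525
  [2.75→3.75]: (407.7+344.6)/2 × 1 = 376.15
  Sum = 1159.8 ng/mL·hr

AUC = 1160 ng/mL·hr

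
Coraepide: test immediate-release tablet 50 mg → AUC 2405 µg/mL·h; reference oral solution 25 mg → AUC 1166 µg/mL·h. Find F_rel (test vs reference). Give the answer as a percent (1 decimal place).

F_rel = 103.1%

F_rel = (AUC_test/D_test) / (AUC_ref/D_ref)
      = (2405/50) / (1166/25)
      = 48.1 / 46.64 = 1.0313 = 103.13%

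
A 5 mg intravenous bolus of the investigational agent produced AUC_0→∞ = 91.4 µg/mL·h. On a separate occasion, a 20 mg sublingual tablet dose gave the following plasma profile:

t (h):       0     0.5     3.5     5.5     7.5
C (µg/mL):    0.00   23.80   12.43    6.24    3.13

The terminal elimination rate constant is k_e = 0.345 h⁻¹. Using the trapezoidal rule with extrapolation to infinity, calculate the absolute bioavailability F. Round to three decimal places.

F = 0.266

Trapezoidal AUC_0→7.5 (sublingual tablet):
  [0→0.5]: (0.00+23.80)/2 × 0.5 = 5.95
  [0.5→3.5]: (23.80+12.43)/2 × 3 = 54.345
  [3.5→5.5]: (12.43+6.24)/2 × 2 = 18.67
  [5.5→7.5]: (6.24+3.13)/2 × 2 = 9.37
  Sum = 88.335 µg/mL·h
Tail: C_last/k_e = 3.13/0.345 = 9.072
AUC_0→∞ (sublingual tablet) = 88.335 + 9.072 = 97.407 µg/mL·h
F = (AUC_ev/D_ev)/(AUC_iv/D_iv) = (97.407/20)/(91.4/5) = 4.87035/18.28 = 0.2664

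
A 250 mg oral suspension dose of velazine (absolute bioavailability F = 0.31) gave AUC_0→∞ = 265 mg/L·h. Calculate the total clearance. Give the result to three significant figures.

CL = F × Dose / AUC_0→∞
   = 0.31 × 250 / 265 = 0.292453 L/h

CL = 0.292 L/h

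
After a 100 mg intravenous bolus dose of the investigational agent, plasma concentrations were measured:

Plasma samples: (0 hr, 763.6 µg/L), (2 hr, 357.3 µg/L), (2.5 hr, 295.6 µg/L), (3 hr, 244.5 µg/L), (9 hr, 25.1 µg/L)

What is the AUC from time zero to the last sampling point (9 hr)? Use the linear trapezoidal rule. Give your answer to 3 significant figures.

Trapezoidal AUC_0→9:
  [0→2]: (763.6+357.3)/2 × 2 = 1120.9
  [2→2.5]: (357.3+295.6)/2 × 0.5 = 163.225
  [2.5→3]: (295.6+244.5)/2 × 0.5 = 135.025
  [3→9]: (244.5+25.1)/2 × 6 = 808.8
  Sum = 2227.95 µg/L·hr

AUC = 2230 µg/L·hr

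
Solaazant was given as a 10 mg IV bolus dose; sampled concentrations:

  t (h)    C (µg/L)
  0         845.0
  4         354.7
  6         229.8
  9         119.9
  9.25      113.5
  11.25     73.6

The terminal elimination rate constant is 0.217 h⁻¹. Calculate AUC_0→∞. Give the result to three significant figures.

AUC = 4060 µg/L·h

Trapezoidal AUC_0→11.25:
  [0→4]: (845.0+354.7)/2 × 4 = 2399.4
  [4→6]: (354.7+229.8)/2 × 2 = 584.5
  [6→9]: (229.8+119.9)/2 × 3 = 524.55
  [9→9.25]: (119.9+113.5)/2 × 0.25 = 29.175
  [9.25→11.25]: (113.5+73.6)/2 × 2 = 187.1
  Sum = 3724.725 µg/L·h
Extrapolated tail: C_last / k_e = 73.6 / 0.217 = 339.171
AUC_0→∞ = 3724.725 + 339.171 = 4063.896 µg/L·h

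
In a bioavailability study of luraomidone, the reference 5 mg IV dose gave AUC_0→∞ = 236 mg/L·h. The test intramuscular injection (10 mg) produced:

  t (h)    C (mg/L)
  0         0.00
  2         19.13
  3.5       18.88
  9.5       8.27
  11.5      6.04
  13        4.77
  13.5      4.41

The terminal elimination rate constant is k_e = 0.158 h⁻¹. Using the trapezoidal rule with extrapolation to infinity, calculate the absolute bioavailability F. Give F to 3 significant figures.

Trapezoidal AUC_0→13.5 (intramuscular injection):
  [0→2]: (0.00+19.13)/2 × 2 = 19.13
  [2→3.5]: (19.13+18.88)/2 × 1.5 = 28.5075
  [3.5→9.5]: (18.88+8.27)/2 × 6 = 81.45
  [9.5→11.5]: (8.27+6.04)/2 × 2 = 14.31
  [11.5→13]: (6.04+4.77)/2 × 1.5 = 8.1075
  [13→13.5]: (4.77+4.41)/2 × 0.5 = 2.295
  Sum = 153.8 mg/L·h
Tail: C_last/k_e = 4.41/0.158 = 27.911
AUC_0→∞ (intramuscular injection) = 153.8 + 27.911 = 181.711 mg/L·h
F = (AUC_ev/D_ev)/(AUC_iv/D_iv) = (181.711/10)/(236/5) = 18.1711/47.2 = 0.3850

F = 0.385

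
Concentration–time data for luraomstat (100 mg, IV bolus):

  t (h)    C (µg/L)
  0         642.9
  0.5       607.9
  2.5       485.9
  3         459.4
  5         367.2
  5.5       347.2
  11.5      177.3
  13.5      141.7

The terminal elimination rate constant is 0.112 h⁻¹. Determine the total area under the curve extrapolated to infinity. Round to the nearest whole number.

AUC = 5806 µg/L·h

Trapezoidal AUC_0→13.5:
  [0→0.5]: (642.9+607.9)/2 × 0.5 = 312.7
  [0.5→2.5]: (607.9+485.9)/2 × 2 = 1093.8
  [2.5→3]: (485.9+459.4)/2 × 0.5 = 236.325
  [3→5]: (459.4+367.2)/2 × 2 = 826.6
  [5→5.5]: (367.2+347.2)/2 × 0.5 = 178.6
  [5.5→11.5]: (347.2+177.3)/2 × 6 = 1573.5
  [11.5→13.5]: (177.3+141.7)/2 × 2 = 319.0
  Sum = 4540.525 µg/L·h
Extrapolated tail: C_last / k_e = 141.7 / 0.112 = 1265.179
AUC_0→∞ = 4540.525 + 1265.179 = 5805.704 µg/L·h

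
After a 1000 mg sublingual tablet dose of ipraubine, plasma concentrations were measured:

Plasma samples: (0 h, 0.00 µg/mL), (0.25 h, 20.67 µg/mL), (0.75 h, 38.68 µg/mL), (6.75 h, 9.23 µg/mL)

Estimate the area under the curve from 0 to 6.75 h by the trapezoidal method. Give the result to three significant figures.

Trapezoidal AUC_0→6.75:
  [0→0.25]: (0.00+20.67)/2 × 0.25 = 2.58375
  [0.25→0.75]: (20.67+38.68)/2 × 0.5 = 14.8375
  [0.75→6.75]: (38.68+9.23)/2 × 6 = 143.73
  Sum = 161.15125 µg/mL·h

AUC = 161 µg/mL·h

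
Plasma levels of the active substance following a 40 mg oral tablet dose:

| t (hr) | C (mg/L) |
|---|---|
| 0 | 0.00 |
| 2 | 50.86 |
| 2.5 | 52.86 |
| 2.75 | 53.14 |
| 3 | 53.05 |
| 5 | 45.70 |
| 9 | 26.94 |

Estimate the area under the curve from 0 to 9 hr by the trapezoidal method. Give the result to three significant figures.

Trapezoidal AUC_0→9:
  [0→2]: (0.00+50.86)/2 × 2 = 50.86
  [2→2.5]: (50.86+52.86)/2 × 0.5 = 25.93
  [2.5→2.75]: (52.86+53.14)/2 × 0.25 = 13.25
  [2.75→3]: (53.14+53.05)/2 × 0.25 = 13.27375
  [3→5]: (53.05+45.70)/2 × 2 = 98.75
  [5→9]: (45.70+26.94)/2 × 4 = 145.28
  Sum = 347.34375 mg/L·hr

AUC = 347 mg/L·hr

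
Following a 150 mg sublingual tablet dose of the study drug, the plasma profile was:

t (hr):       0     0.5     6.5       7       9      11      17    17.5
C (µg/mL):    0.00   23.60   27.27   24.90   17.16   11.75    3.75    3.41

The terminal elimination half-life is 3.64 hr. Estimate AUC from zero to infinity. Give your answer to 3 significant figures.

Trapezoidal AUC_0→17.5:
  [0→0.5]: (0.00+23.60)/2 × 0.5 = 5.9
  [0.5→6.5]: (23.60+27.27)/2 × 6 = 152.61
  [6.5→7]: (27.27+24.90)/2 × 0.5 = 13.0425
  [7→9]: (24.90+17.16)/2 × 2 = 42.06
  [9→11]: (17.16+11.75)/2 × 2 = 28.91
  [11→17]: (11.75+3.75)/2 × 6 = 46.5
  [17→17.5]: (3.75+3.41)/2 × 0.5 = 1.79
  Sum = 290.8125 µg/mL·hr
k_e = ln2 / t½ = 0.693147 / 3.64 = 0.1904 hr^-1
Extrapolated tail: C_last / k_e = 3.41 / 0.1904 = 17.910
AUC_0→∞ = 290.8125 + 17.910 = 308.7225 µg/mL·hr

AUC = 309 µg/mL·hr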